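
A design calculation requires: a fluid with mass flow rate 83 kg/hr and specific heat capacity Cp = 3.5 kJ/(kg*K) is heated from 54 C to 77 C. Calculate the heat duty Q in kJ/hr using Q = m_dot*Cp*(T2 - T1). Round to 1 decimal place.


Q = m_dot * Cp * (T2 - T1)
Q = 83 * 3.5 * (77 - 54)
Q = 83 * 3.5 * 23
Q = 6681.5 kJ/hr


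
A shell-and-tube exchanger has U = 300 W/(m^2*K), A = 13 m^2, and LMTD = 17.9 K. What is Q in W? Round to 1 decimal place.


Q = U * A * LMTD
Q = 300 * 13 * 17.9
Q = 69810.0 W


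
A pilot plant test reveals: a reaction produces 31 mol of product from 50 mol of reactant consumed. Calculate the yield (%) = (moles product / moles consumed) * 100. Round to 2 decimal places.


Yield = (moles product / moles consumed) * 100%
Yield = (31 / 50) * 100
Yield = 0.62 * 100
Yield = 62.00%


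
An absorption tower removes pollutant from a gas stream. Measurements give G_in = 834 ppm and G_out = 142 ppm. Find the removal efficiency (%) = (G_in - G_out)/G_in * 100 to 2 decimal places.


Efficiency = (G_in - G_out) / G_in * 100%
Efficiency = (834 - 142) / 834 * 100
Efficiency = 692 / 834 * 100
Efficiency = 82.97%


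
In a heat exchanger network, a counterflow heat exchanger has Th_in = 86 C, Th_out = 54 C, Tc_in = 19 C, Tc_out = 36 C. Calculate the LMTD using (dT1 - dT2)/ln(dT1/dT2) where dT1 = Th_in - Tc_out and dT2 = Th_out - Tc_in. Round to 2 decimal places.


dT1 = Th_in - Tc_out = 86 - 36 = 50
dT2 = Th_out - Tc_in = 54 - 19 = 35
LMTD = (dT1 - dT2) / ln(dT1/dT2)
LMTD = (50 - 35) / ln(50/35)
LMTD = 42.06 K


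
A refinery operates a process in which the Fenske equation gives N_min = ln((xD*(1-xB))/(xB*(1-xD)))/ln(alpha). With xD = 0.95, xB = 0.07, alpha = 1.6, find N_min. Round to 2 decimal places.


N_min = ln((xD*(1-xB))/(xB*(1-xD))) / ln(alpha)
Numerator inside ln: 0.8835 / 0.0035 = 252.428571
ln(252.428571) = 5.531128
ln(alpha) = ln(1.6) = 0.470004
N_min = 5.531128 / 0.470004 = 11.77


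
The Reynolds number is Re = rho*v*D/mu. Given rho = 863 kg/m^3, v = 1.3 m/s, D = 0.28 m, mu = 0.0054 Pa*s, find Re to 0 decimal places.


Re = rho * v * D / mu
Re = 863 * 1.3 * 0.28 / 0.0054
Re = 314.132 / 0.0054
Re = 58173


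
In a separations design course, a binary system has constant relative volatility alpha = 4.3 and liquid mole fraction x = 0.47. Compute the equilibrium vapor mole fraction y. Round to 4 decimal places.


y = alpha*x / (1 + (alpha-1)*x)
y = 4.3*0.47 / (1 + (4.3-1)*0.47)
y = 2.021 / (1 + 1.551)
y = 2.021 / 2.551
y = 0.7922


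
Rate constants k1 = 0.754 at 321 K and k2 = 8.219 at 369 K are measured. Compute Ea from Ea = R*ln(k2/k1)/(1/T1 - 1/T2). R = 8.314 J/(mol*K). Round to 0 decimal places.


Ea = R * ln(k2/k1) / (1/T1 - 1/T2)
ln(k2/k1) = ln(8.219/0.754) = 2.3888115
1/T1 - 1/T2 = 1/321 - 1/369 = 0.000405237697
Ea = 8.314 * 2.3888115 / 0.000405237697
Ea = 49010 J/mol


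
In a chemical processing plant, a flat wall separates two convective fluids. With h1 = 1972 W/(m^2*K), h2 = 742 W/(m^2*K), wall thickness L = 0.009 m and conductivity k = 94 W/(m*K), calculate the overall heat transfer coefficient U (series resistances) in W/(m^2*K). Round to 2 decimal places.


1/U = 1/h1 + L/k + 1/h2
1/U = 1/1972 + 0.009/94 + 1/742
1/U = 0.0005070994 + 9.57447e-05 + 0.0013477089
1/U = 0.001950553
U = 512.68 W/(m^2*K)


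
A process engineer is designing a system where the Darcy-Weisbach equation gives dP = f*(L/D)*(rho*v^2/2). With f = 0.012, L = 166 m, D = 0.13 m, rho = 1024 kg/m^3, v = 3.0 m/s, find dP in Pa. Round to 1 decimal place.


dP = f * (L/D) * (rho*v^2/2)
dP = 0.012 * (166/0.13) * (1024*3.0^2/2)
L/D = 1276.92307692
rho*v^2/2 = 1024*9.0/2 = 4608.0
dP = 0.012 * 1276.92307692 * 4608.0
dP = 70608.7 Pa


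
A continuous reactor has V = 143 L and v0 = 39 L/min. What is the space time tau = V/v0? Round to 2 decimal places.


tau = V / v0
tau = 143 / 39
tau = 3.67 min


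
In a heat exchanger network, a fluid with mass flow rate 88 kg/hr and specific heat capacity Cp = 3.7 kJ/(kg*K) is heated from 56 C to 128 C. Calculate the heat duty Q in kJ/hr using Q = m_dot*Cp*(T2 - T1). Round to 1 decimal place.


Q = m_dot * Cp * (T2 - T1)
Q = 88 * 3.7 * (128 - 56)
Q = 88 * 3.7 * 72
Q = 23443.2 kJ/hr


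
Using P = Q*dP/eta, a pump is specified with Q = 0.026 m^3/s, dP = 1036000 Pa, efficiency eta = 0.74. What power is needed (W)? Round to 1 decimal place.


P = Q * dP / eta
P = 0.026 * 1036000 / 0.74
P = 26936.0 / 0.74
P = 36400.0 W


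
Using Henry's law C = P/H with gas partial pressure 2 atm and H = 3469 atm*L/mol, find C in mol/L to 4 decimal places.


C = P / H
C = 2 / 3469
C = 0.0006 mol/L


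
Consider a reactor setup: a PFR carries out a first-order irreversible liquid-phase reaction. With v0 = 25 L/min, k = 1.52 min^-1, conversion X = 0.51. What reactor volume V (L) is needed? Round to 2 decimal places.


V = (v0/k) * ln(1/(1-X))
V = (25/1.52) * ln(1/(1-0.51))
V = 16.447368 * ln(2.040816)
V = 16.447368 * 0.71335
V = 11.73 L


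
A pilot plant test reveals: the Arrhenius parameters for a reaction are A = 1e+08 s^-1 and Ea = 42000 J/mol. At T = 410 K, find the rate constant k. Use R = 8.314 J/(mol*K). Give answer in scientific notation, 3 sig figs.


k = A * exp(-Ea/(R*T))
k = 1e+08 * exp(-42000 / (8.314 * 410))
k = 1e+08 * exp(-12.321268)
k = 4.46e+02


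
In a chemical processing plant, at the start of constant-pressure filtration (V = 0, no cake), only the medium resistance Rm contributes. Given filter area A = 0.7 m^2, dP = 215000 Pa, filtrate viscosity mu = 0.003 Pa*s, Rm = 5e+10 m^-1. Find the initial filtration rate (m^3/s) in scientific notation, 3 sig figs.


rate = A * dP / (mu * Rm)
rate = 0.7 * 215000 / (0.003 * 5e+10)
rate = 150500.0 / 1.500e+08
rate = 1.00e-03 m^3/s


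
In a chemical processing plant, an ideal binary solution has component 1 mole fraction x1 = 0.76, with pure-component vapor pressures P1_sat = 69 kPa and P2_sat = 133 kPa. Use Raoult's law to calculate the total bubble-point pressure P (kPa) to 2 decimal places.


P = x1*P1_sat + x2*P2_sat
x2 = 1 - x1 = 1 - 0.76 = 0.24
P = 0.76*69 + 0.24*133
P = 52.44 + 31.92
P = 84.36 kPa


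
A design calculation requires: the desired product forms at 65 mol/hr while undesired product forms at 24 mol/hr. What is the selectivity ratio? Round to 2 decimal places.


S = desired product rate / undesired product rate
S = 65 / 24
S = 2.71


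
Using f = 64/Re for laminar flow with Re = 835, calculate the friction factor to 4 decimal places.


f = 64 / Re
f = 64 / 835
f = 0.0766


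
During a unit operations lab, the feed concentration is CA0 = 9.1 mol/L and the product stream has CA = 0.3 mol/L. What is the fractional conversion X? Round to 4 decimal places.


X = (CA0 - CA) / CA0
X = (9.1 - 0.3) / 9.1
X = 8.8 / 9.1
X = 0.9670


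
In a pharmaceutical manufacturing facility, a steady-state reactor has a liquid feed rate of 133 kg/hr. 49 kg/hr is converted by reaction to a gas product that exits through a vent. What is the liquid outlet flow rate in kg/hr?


Steady-state mass balance on the main outlet: F_out = F_in - F_removed
F_out = 133 - 49
F_out = 84 kg/hr


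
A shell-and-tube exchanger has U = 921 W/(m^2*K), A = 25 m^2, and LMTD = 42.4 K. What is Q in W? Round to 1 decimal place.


Q = U * A * LMTD
Q = 921 * 25 * 42.4
Q = 976260.0 W


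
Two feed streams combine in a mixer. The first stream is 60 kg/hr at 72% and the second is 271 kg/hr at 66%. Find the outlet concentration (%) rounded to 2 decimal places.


Mass balance on solute: F1*x1 + F2*x2 = F3*x3
F3 = F1 + F2 = 60 + 271 = 331 kg/hr
x3 = (F1*x1 + F2*x2)/F3
x3 = (60*0.72 + 271*0.66) / 331
x3 = 67.09%


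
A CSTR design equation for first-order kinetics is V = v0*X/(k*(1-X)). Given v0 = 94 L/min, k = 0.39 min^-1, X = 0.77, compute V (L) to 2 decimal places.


V = v0 * X / (k * (1 - X))
V = 94 * 0.77 / (0.39 * (1 - 0.77))
V = 72.38 / (0.39 * 0.23)
V = 72.38 / 0.0897
V = 806.91 L


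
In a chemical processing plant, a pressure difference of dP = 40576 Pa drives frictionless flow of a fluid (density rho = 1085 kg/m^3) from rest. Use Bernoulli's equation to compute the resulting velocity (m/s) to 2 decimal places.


v = sqrt(2*dP/rho)
v = sqrt(2*40576/1085)
v = sqrt(74.79447)
v = 8.65 m/s


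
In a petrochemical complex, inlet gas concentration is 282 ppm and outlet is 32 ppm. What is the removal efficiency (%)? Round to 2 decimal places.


Efficiency = (G_in - G_out) / G_in * 100%
Efficiency = (282 - 32) / 282 * 100
Efficiency = 250 / 282 * 100
Efficiency = 88.65%


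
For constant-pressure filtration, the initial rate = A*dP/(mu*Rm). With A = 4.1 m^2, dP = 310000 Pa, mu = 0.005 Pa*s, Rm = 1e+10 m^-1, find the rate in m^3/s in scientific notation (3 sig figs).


rate = A * dP / (mu * Rm)
rate = 4.1 * 310000 / (0.005 * 1e+10)
rate = 1271000.0 / 5.000e+07
rate = 2.54e-02 m^3/s


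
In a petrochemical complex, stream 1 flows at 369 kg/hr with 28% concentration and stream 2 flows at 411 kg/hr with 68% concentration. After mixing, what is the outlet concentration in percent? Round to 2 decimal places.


Mass balance on solute: F1*x1 + F2*x2 = F3*x3
F3 = F1 + F2 = 369 + 411 = 780 kg/hr
x3 = (F1*x1 + F2*x2)/F3
x3 = (369*0.28 + 411*0.68) / 780
x3 = 49.08%


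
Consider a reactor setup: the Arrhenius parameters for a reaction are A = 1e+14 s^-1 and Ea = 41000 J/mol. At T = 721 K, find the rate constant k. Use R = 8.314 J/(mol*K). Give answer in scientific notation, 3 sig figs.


k = A * exp(-Ea/(R*T))
k = 1e+14 * exp(-41000 / (8.314 * 721))
k = 1e+14 * exp(-6.839724)
k = 1.07e+11


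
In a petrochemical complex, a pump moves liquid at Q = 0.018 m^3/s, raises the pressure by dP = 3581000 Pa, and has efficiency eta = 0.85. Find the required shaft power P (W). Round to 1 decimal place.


P = Q * dP / eta
P = 0.018 * 3581000 / 0.85
P = 64458.0 / 0.85
P = 75832.9 W


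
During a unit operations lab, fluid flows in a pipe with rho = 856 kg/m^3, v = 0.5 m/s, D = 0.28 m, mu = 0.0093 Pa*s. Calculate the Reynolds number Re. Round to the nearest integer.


Re = rho * v * D / mu
Re = 856 * 0.5 * 0.28 / 0.0093
Re = 119.84 / 0.0093
Re = 12886


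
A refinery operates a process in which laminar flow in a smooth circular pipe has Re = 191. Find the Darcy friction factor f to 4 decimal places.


f = 64 / Re
f = 64 / 191
f = 0.3351


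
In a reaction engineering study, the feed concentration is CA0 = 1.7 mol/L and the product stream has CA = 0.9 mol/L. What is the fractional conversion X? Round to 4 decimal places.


X = (CA0 - CA) / CA0
X = (1.7 - 0.9) / 1.7
X = 0.8 / 1.7
X = 0.4706


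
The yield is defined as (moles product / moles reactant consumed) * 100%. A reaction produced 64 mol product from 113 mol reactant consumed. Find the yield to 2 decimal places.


Yield = (moles product / moles consumed) * 100%
Yield = (64 / 113) * 100
Yield = 0.5664 * 100
Yield = 56.64%


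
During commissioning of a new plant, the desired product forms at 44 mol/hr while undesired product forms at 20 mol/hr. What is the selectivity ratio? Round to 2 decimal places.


S = desired product rate / undesired product rate
S = 44 / 20
S = 2.20


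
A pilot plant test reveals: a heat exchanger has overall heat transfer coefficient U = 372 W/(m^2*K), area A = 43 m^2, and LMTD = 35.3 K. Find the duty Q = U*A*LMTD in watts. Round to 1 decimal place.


Q = U * A * LMTD
Q = 372 * 43 * 35.3
Q = 564658.8 W


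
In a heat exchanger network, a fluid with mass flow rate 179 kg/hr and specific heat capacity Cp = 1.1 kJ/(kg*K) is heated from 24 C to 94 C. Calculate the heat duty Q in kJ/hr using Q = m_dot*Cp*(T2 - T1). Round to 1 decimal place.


Q = m_dot * Cp * (T2 - T1)
Q = 179 * 1.1 * (94 - 24)
Q = 179 * 1.1 * 70
Q = 13783.0 kJ/hr


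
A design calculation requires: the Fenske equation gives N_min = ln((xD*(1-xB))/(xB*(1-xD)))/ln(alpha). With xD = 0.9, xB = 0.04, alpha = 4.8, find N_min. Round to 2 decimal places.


N_min = ln((xD*(1-xB))/(xB*(1-xD))) / ln(alpha)
Numerator inside ln: 0.864 / 0.004 = 216.0
ln(216.0) = 5.375278
ln(alpha) = ln(4.8) = 1.568616
N_min = 5.375278 / 1.568616 = 3.43


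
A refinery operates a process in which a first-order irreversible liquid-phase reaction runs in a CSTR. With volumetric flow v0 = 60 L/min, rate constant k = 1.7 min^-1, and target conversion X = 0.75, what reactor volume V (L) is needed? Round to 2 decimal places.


V = v0 * X / (k * (1 - X))
V = 60 * 0.75 / (1.7 * (1 - 0.75))
V = 45.0 / (1.7 * 0.25)
V = 45.0 / 0.425
V = 105.88 L


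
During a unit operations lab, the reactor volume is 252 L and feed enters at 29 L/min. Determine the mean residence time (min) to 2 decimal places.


tau = V / v0
tau = 252 / 29
tau = 8.69 min


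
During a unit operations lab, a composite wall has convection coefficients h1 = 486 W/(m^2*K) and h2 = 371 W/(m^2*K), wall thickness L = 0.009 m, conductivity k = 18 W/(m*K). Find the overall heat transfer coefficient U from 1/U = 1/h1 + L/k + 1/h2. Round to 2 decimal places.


1/U = 1/h1 + L/k + 1/h2
1/U = 1/486 + 0.009/18 + 1/371
1/U = 0.0020576132 + 0.0005 + 0.0026954178
1/U = 0.005253031
U = 190.37 W/(m^2*K)


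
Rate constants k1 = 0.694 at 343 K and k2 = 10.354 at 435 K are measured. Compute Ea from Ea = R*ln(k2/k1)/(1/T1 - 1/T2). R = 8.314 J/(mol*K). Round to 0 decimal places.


Ea = R * ln(k2/k1) / (1/T1 - 1/T2)
ln(k2/k1) = ln(10.354/0.694) = 2.7026562
1/T1 - 1/T2 = 1/343 - 1/435 = 0.00061660132
Ea = 8.314 * 2.7026562 / 0.00061660132
Ea = 36442 J/mol


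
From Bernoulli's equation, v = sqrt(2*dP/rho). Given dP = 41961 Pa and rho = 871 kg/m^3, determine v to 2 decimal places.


v = sqrt(2*dP/rho)
v = sqrt(2*41961/871)
v = sqrt(96.35132)
v = 9.82 m/s


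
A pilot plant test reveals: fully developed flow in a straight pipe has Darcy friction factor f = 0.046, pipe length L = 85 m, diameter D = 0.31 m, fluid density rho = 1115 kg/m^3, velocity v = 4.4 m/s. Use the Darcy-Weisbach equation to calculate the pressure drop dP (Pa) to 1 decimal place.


dP = f * (L/D) * (rho*v^2/2)
dP = 0.046 * (85/0.31) * (1115*4.4^2/2)
L/D = 274.19354839
rho*v^2/2 = 1115*19.36/2 = 10793.2
dP = 0.046 * 274.19354839 * 10793.2
dP = 136133.6 Pa


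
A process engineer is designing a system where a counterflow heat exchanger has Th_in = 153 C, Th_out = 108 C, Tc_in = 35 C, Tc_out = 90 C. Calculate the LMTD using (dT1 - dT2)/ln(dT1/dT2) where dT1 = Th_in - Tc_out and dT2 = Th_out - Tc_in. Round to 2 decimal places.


dT1 = Th_in - Tc_out = 153 - 90 = 63
dT2 = Th_out - Tc_in = 108 - 35 = 73
LMTD = (dT1 - dT2) / ln(dT1/dT2)
LMTD = (63 - 73) / ln(63/73)
LMTD = 67.88 K


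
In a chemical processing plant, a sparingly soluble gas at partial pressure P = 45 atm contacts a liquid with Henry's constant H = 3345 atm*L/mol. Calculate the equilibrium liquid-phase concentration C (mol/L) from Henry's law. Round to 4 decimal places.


C = P / H
C = 45 / 3345
C = 0.0135 mol/L


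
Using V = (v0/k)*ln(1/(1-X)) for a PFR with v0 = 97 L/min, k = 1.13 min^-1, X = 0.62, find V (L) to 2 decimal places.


V = (v0/k) * ln(1/(1-X))
V = (97/1.13) * ln(1/(1-0.62))
V = 85.840708 * ln(2.631579)
V = 85.840708 * 0.967584
V = 83.06 L


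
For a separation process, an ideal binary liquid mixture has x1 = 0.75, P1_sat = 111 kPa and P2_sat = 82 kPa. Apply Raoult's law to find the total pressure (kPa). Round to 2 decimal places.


P = x1*P1_sat + x2*P2_sat
x2 = 1 - x1 = 1 - 0.75 = 0.25
P = 0.75*111 + 0.25*82
P = 83.25 + 20.5
P = 103.75 kPa


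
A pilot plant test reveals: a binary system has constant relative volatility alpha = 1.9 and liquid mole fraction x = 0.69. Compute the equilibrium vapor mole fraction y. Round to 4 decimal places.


y = alpha*x / (1 + (alpha-1)*x)
y = 1.9*0.69 / (1 + (1.9-1)*0.69)
y = 1.311 / (1 + 0.621)
y = 1.311 / 1.621
y = 0.8088


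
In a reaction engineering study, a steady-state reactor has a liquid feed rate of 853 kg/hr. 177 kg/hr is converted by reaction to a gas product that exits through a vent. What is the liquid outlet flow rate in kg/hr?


Steady-state mass balance on the main outlet: F_out = F_in - F_removed
F_out = 853 - 177
F_out = 676 kg/hr


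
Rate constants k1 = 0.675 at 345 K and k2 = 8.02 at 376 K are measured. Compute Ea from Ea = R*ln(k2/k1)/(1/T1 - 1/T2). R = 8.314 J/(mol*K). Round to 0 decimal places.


Ea = R * ln(k2/k1) / (1/T1 - 1/T2)
ln(k2/k1) = ln(8.02/0.675) = 2.474981
1/T1 - 1/T2 = 1/345 - 1/376 = 0.000238976257
Ea = 8.314 * 2.474981 / 0.000238976257
Ea = 86105 J/mol


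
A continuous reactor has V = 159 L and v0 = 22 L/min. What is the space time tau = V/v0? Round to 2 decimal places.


tau = V / v0
tau = 159 / 22
tau = 7.23 min


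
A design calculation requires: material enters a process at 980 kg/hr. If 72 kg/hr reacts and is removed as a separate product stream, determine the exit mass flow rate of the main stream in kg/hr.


Steady-state mass balance on the main outlet: F_out = F_in - F_removed
F_out = 980 - 72
F_out = 908 kg/hr


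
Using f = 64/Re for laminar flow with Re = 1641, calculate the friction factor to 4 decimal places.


f = 64 / Re
f = 64 / 1641
f = 0.0390


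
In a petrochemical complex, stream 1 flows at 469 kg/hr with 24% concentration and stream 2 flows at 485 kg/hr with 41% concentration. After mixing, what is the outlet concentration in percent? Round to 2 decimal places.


Mass balance on solute: F1*x1 + F2*x2 = F3*x3
F3 = F1 + F2 = 469 + 485 = 954 kg/hr
x3 = (F1*x1 + F2*x2)/F3
x3 = (469*0.24 + 485*0.41) / 954
x3 = 32.64%


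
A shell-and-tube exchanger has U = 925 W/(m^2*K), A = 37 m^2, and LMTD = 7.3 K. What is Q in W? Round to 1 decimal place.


Q = U * A * LMTD
Q = 925 * 37 * 7.3
Q = 249842.5 W


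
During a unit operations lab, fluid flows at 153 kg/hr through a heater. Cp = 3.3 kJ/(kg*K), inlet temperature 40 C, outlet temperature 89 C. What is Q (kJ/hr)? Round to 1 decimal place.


Q = m_dot * Cp * (T2 - T1)
Q = 153 * 3.3 * (89 - 40)
Q = 153 * 3.3 * 49
Q = 24740.1 kJ/hr


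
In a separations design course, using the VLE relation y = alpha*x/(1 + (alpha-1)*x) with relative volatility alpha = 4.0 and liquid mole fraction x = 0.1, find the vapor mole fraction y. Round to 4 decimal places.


y = alpha*x / (1 + (alpha-1)*x)
y = 4.0*0.1 / (1 + (4.0-1)*0.1)
y = 0.4 / (1 + 0.3)
y = 0.4 / 1.3
y = 0.3077


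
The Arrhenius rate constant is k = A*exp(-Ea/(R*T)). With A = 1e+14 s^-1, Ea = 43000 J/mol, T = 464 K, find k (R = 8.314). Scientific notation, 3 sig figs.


k = A * exp(-Ea/(R*T))
k = 1e+14 * exp(-43000 / (8.314 * 464))
k = 1e+14 * exp(-11.14655)
k = 1.44e+09


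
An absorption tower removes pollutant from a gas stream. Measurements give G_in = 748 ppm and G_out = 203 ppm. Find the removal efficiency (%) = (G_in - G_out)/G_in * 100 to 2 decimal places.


Efficiency = (G_in - G_out) / G_in * 100%
Efficiency = (748 - 203) / 748 * 100
Efficiency = 545 / 748 * 100
Efficiency = 72.86%


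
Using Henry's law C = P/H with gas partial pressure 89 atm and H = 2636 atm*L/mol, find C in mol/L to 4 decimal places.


C = P / H
C = 89 / 2636
C = 0.0338 mol/L


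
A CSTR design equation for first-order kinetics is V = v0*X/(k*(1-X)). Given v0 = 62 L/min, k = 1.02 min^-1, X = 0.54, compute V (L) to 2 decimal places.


V = v0 * X / (k * (1 - X))
V = 62 * 0.54 / (1.02 * (1 - 0.54))
V = 33.48 / (1.02 * 0.46)
V = 33.48 / 0.4692
V = 71.36 L


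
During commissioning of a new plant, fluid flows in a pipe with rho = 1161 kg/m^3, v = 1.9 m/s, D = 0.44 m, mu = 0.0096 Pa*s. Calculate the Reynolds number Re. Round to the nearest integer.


Re = rho * v * D / mu
Re = 1161 * 1.9 * 0.44 / 0.0096
Re = 970.596 / 0.0096
Re = 101104


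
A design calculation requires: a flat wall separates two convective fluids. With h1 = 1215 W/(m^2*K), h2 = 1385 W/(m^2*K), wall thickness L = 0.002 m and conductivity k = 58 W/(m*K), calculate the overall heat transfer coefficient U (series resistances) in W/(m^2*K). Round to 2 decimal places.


1/U = 1/h1 + L/k + 1/h2
1/U = 1/1215 + 0.002/58 + 1/1385
1/U = 0.0008230453 + 3.44828e-05 + 0.0007220217
1/U = 0.0015795498
U = 633.09 W/(m^2*K)


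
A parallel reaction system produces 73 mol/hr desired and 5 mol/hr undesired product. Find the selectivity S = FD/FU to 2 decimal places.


S = desired product rate / undesired product rate
S = 73 / 5
S = 14.60


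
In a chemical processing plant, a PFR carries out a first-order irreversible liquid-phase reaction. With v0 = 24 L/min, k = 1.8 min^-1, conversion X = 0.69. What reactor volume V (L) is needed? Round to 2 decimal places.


V = (v0/k) * ln(1/(1-X))
V = (24/1.8) * ln(1/(1-0.69))
V = 13.333333 * ln(3.225806)
V = 13.333333 * 1.171183
V = 15.62 L


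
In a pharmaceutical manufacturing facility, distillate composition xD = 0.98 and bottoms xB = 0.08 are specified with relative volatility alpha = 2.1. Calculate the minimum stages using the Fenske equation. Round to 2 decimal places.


N_min = ln((xD*(1-xB))/(xB*(1-xD))) / ln(alpha)
Numerator inside ln: 0.9016 / 0.0016 = 563.5
ln(563.5) = 6.334167
ln(alpha) = ln(2.1) = 0.741937
N_min = 6.334167 / 0.741937 = 8.54


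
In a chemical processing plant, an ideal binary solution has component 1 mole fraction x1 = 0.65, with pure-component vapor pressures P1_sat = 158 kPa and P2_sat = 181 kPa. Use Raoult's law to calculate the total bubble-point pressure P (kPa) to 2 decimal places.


P = x1*P1_sat + x2*P2_sat
x2 = 1 - x1 = 1 - 0.65 = 0.35
P = 0.65*158 + 0.35*181
P = 102.7 + 63.35
P = 166.05 kPa


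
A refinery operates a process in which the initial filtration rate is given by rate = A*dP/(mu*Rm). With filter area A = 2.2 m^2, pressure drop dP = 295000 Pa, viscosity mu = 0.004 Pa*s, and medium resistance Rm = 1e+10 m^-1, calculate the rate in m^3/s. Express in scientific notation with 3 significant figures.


rate = A * dP / (mu * Rm)
rate = 2.2 * 295000 / (0.004 * 1e+10)
rate = 649000.0 / 4.000e+07
rate = 1.62e-02 m^3/s


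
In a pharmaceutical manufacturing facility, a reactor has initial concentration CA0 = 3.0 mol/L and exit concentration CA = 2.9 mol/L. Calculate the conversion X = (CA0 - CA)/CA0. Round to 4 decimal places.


X = (CA0 - CA) / CA0
X = (3.0 - 2.9) / 3.0
X = 0.1 / 3.0
X = 0.0333


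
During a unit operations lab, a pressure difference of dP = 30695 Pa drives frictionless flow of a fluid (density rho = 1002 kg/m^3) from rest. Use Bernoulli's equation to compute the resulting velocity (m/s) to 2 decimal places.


v = sqrt(2*dP/rho)
v = sqrt(2*30695/1002)
v = sqrt(61.267465)
v = 7.83 m/s


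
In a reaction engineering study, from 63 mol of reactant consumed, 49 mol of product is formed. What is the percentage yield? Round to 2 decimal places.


Yield = (moles product / moles consumed) * 100%
Yield = (49 / 63) * 100
Yield = 0.7778 * 100
Yield = 77.78%


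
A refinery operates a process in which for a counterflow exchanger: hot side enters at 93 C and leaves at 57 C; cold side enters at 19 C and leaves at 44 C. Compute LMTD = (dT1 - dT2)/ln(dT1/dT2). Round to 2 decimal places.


dT1 = Th_in - Tc_out = 93 - 44 = 49
dT2 = Th_out - Tc_in = 57 - 19 = 38
LMTD = (dT1 - dT2) / ln(dT1/dT2)
LMTD = (49 - 38) / ln(49/38)
LMTD = 43.27 K


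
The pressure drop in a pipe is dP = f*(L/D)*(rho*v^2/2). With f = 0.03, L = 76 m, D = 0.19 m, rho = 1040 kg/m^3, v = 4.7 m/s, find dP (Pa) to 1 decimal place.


dP = f * (L/D) * (rho*v^2/2)
dP = 0.03 * (76/0.19) * (1040*4.7^2/2)
L/D = 400.0
rho*v^2/2 = 1040*22.09/2 = 11486.8
dP = 0.03 * 400.0 * 11486.8
dP = 137841.6 Pa


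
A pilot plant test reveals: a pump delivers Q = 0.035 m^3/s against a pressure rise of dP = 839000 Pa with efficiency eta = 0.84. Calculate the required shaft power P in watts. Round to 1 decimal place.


P = Q * dP / eta
P = 0.035 * 839000 / 0.84
P = 29365.0 / 0.84
P = 34958.3 W


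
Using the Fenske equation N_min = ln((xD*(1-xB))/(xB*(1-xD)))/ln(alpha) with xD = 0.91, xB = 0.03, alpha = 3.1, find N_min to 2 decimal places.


N_min = ln((xD*(1-xB))/(xB*(1-xD))) / ln(alpha)
Numerator inside ln: 0.8827 / 0.0027 = 326.925926
ln(326.925926) = 5.789734
ln(alpha) = ln(3.1) = 1.131402
N_min = 5.789734 / 1.131402 = 5.12


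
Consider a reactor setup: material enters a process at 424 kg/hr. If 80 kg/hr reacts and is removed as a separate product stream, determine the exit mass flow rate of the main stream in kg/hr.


Steady-state mass balance on the main outlet: F_out = F_in - F_removed
F_out = 424 - 80
F_out = 344 kg/hr


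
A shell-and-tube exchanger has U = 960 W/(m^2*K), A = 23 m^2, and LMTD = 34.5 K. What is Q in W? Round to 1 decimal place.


Q = U * A * LMTD
Q = 960 * 23 * 34.5
Q = 761760.0 W


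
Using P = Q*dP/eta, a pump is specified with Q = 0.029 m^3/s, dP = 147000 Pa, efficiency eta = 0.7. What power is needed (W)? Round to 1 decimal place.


P = Q * dP / eta
P = 0.029 * 147000 / 0.7
P = 4263.0 / 0.7
P = 6090.0 W


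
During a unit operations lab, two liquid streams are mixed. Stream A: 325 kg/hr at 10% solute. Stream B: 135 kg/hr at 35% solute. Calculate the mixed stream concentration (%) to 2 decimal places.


Mass balance on solute: F1*x1 + F2*x2 = F3*x3
F3 = F1 + F2 = 325 + 135 = 460 kg/hr
x3 = (F1*x1 + F2*x2)/F3
x3 = (325*0.1 + 135*0.35) / 460
x3 = 17.34%


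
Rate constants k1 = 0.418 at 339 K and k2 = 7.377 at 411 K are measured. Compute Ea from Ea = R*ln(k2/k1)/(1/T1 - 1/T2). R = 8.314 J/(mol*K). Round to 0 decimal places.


Ea = R * ln(k2/k1) / (1/T1 - 1/T2)
ln(k2/k1) = ln(7.377/0.418) = 2.8706409
1/T1 - 1/T2 = 1/339 - 1/411 = 0.000516762483
Ea = 8.314 * 2.8706409 / 0.000516762483
Ea = 46185 J/mol


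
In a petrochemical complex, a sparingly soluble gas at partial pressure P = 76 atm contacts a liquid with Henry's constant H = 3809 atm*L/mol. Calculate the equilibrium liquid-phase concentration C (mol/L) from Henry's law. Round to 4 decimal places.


C = P / H
C = 76 / 3809
C = 0.0200 mol/L


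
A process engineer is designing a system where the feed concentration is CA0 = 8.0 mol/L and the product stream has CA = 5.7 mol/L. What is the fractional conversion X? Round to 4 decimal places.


X = (CA0 - CA) / CA0
X = (8.0 - 5.7) / 8.0
X = 2.3 / 8.0
X = 0.2875


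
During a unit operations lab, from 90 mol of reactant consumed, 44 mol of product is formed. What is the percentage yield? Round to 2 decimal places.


Yield = (moles product / moles consumed) * 100%
Yield = (44 / 90) * 100
Yield = 0.4889 * 100
Yield = 48.89%


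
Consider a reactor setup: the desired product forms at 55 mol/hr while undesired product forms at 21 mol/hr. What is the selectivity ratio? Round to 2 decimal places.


S = desired product rate / undesired product rate
S = 55 / 21
S = 2.62


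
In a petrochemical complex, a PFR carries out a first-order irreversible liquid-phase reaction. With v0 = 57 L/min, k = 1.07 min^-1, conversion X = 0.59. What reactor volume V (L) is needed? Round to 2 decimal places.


V = (v0/k) * ln(1/(1-X))
V = (57/1.07) * ln(1/(1-0.59))
V = 53.271028 * ln(2.439024)
V = 53.271028 * 0.891598
V = 47.50 L


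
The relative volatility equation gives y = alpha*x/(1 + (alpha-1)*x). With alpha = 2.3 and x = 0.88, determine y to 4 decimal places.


y = alpha*x / (1 + (alpha-1)*x)
y = 2.3*0.88 / (1 + (2.3-1)*0.88)
y = 2.024 / (1 + 1.144)
y = 2.024 / 2.144
y = 0.9440


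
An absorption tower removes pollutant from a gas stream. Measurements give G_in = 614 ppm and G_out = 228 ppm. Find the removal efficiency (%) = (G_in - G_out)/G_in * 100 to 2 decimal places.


Efficiency = (G_in - G_out) / G_in * 100%
Efficiency = (614 - 228) / 614 * 100
Efficiency = 386 / 614 * 100
Efficiency = 62.87%


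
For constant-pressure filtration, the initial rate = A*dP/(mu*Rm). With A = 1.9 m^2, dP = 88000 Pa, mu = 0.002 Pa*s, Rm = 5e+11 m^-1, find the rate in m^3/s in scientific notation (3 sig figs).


rate = A * dP / (mu * Rm)
rate = 1.9 * 88000 / (0.002 * 5e+11)
rate = 167200.0 / 1.000e+09
rate = 1.67e-04 m^3/s


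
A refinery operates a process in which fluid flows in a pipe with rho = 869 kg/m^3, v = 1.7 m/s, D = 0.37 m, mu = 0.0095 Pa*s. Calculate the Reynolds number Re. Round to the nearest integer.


Re = rho * v * D / mu
Re = 869 * 1.7 * 0.37 / 0.0095
Re = 546.601 / 0.0095
Re = 57537


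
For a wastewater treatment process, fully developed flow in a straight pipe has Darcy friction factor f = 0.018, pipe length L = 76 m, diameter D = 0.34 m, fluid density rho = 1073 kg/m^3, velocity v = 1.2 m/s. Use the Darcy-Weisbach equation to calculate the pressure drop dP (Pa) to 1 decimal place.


dP = f * (L/D) * (rho*v^2/2)
dP = 0.018 * (76/0.34) * (1073*1.2^2/2)
L/D = 223.52941176
rho*v^2/2 = 1073*1.44/2 = 772.56
dP = 0.018 * 223.52941176 * 772.56
dP = 3108.4 Pa


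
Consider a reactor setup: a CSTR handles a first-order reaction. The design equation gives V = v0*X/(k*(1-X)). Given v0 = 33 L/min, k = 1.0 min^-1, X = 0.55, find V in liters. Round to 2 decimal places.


V = v0 * X / (k * (1 - X))
V = 33 * 0.55 / (1.0 * (1 - 0.55))
V = 18.15 / (1.0 * 0.45)
V = 18.15 / 0.45
V = 40.33 L


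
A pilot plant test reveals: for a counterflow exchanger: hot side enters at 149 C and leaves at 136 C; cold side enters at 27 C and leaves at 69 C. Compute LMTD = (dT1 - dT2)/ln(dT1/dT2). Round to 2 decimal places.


dT1 = Th_in - Tc_out = 149 - 69 = 80
dT2 = Th_out - Tc_in = 136 - 27 = 109
LMTD = (dT1 - dT2) / ln(dT1/dT2)
LMTD = (80 - 109) / ln(80/109)
LMTD = 93.75 K


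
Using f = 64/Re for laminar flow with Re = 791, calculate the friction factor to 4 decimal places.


f = 64 / Re
f = 64 / 791
f = 0.0809


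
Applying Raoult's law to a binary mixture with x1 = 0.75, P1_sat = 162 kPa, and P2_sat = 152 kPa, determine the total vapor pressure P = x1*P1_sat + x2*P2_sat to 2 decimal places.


P = x1*P1_sat + x2*P2_sat
x2 = 1 - x1 = 1 - 0.75 = 0.25
P = 0.75*162 + 0.25*152
P = 121.5 + 38.0
P = 159.50 kPa


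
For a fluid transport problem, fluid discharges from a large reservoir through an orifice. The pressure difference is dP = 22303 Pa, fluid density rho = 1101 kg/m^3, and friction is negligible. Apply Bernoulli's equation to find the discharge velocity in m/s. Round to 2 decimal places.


v = sqrt(2*dP/rho)
v = sqrt(2*22303/1101)
v = sqrt(40.514078)
v = 6.37 m/s


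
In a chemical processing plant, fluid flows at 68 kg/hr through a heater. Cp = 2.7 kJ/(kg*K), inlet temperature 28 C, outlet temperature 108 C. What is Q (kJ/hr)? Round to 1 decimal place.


Q = m_dot * Cp * (T2 - T1)
Q = 68 * 2.7 * (108 - 28)
Q = 68 * 2.7 * 80
Q = 14688.0 kJ/hr


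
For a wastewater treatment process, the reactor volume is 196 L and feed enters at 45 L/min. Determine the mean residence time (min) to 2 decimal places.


tau = V / v0
tau = 196 / 45
tau = 4.36 min


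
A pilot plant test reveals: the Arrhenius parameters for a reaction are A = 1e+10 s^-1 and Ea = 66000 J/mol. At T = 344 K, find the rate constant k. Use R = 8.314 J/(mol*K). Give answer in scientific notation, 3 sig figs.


k = A * exp(-Ea/(R*T))
k = 1e+10 * exp(-66000 / (8.314 * 344))
k = 1e+10 * exp(-23.076794)
k = 9.50e-01


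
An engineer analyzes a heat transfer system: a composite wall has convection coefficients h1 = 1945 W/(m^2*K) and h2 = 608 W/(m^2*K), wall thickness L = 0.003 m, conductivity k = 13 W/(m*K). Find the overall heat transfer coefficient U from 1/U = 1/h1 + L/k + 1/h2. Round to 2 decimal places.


1/U = 1/h1 + L/k + 1/h2
1/U = 1/1945 + 0.003/13 + 1/608
1/U = 0.0005141388 + 0.0002307692 + 0.0016447368
1/U = 0.0023896448
U = 418.47 W/(m^2*K)


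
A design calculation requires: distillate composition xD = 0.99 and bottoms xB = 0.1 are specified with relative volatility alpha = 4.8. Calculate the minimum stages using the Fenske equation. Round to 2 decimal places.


N_min = ln((xD*(1-xB))/(xB*(1-xD))) / ln(alpha)
Numerator inside ln: 0.891 / 0.001 = 891.0
ln(891.0) = 6.792344
ln(alpha) = ln(4.8) = 1.568616
N_min = 6.792344 / 1.568616 = 4.33


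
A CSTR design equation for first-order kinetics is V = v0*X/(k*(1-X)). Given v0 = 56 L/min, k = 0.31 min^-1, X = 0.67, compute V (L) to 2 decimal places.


V = v0 * X / (k * (1 - X))
V = 56 * 0.67 / (0.31 * (1 - 0.67))
V = 37.52 / (0.31 * 0.33)
V = 37.52 / 0.1023
V = 366.76 L


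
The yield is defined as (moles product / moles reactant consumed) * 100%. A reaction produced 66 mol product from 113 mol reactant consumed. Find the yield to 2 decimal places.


Yield = (moles product / moles consumed) * 100%
Yield = (66 / 113) * 100
Yield = 0.5841 * 100
Yield = 58.41%


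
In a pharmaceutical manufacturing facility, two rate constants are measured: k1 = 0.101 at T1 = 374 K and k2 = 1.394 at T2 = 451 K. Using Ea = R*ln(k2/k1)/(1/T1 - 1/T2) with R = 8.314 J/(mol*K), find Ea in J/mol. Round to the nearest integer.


Ea = R * ln(k2/k1) / (1/T1 - 1/T2)
ln(k2/k1) = ln(1.394/0.101) = 2.6248121
1/T1 - 1/T2 = 1/374 - 1/451 = 0.000456501891
Ea = 8.314 * 2.6248121 / 0.000456501891
Ea = 47804 J/mol


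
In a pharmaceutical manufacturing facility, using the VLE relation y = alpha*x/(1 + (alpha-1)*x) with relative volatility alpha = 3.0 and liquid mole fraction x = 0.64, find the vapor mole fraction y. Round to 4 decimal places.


y = alpha*x / (1 + (alpha-1)*x)
y = 3.0*0.64 / (1 + (3.0-1)*0.64)
y = 1.92 / (1 + 1.28)
y = 1.92 / 2.28
y = 0.8421


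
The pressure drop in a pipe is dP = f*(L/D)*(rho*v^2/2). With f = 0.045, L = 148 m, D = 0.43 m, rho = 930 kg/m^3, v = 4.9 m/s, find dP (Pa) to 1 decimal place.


dP = f * (L/D) * (rho*v^2/2)
dP = 0.045 * (148/0.43) * (930*4.9^2/2)
L/D = 344.18604651
rho*v^2/2 = 930*24.01/2 = 11164.65
dP = 0.045 * 344.18604651 * 11164.65
dP = 172922.3 Pa


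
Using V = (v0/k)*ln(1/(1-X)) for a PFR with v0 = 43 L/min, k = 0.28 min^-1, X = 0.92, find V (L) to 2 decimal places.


V = (v0/k) * ln(1/(1-X))
V = (43/0.28) * ln(1/(1-0.92))
V = 153.571429 * ln(12.5)
V = 153.571429 * 2.525729
V = 387.88 L


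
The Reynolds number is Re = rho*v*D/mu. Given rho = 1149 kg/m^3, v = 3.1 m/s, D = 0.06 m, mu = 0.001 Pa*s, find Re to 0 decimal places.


Re = rho * v * D / mu
Re = 1149 * 3.1 * 0.06 / 0.001
Re = 213.714 / 0.001
Re = 213714


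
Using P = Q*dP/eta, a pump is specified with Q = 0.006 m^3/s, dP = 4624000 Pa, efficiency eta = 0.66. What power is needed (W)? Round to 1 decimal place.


P = Q * dP / eta
P = 0.006 * 4624000 / 0.66
P = 27744.0 / 0.66
P = 42036.4 W


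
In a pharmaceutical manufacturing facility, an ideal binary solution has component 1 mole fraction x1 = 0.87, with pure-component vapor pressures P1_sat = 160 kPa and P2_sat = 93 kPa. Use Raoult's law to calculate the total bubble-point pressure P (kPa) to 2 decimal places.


P = x1*P1_sat + x2*P2_sat
x2 = 1 - x1 = 1 - 0.87 = 0.13
P = 0.87*160 + 0.13*93
P = 139.2 + 12.09
P = 151.29 kPa


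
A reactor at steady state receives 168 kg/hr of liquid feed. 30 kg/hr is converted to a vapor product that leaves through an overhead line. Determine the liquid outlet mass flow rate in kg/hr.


Steady-state mass balance on the main outlet: F_out = F_in - F_removed
F_out = 168 - 30
F_out = 138 kg/hr


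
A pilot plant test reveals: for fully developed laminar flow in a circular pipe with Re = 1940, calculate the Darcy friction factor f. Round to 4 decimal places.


f = 64 / Re
f = 64 / 1940
f = 0.0330


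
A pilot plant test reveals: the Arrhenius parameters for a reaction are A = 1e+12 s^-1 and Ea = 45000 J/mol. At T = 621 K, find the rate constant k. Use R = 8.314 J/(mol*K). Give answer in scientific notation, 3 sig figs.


k = A * exp(-Ea/(R*T))
k = 1e+12 * exp(-45000 / (8.314 * 621))
k = 1e+12 * exp(-8.715873)
k = 1.64e+08


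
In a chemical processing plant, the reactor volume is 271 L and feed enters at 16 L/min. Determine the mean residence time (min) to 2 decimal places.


tau = V / v0
tau = 271 / 16
tau = 16.94 min


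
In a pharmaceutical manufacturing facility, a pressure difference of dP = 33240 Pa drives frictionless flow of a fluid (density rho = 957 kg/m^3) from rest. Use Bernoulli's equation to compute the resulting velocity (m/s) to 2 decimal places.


v = sqrt(2*dP/rho)
v = sqrt(2*33240/957)
v = sqrt(69.467085)
v = 8.33 m/s


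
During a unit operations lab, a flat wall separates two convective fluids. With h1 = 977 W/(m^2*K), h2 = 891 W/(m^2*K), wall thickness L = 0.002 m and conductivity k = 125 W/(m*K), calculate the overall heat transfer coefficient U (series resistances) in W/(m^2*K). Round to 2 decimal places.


1/U = 1/h1 + L/k + 1/h2
1/U = 1/977 + 0.002/125 + 1/891
1/U = 0.0010235415 + 1.6e-05 + 0.0011223345
1/U = 0.002161876
U = 462.56 W/(m^2*K)


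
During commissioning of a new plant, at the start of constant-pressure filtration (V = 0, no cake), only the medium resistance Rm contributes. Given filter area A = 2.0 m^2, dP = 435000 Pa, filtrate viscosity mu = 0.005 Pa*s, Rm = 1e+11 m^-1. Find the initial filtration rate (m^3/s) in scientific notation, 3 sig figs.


rate = A * dP / (mu * Rm)
rate = 2.0 * 435000 / (0.005 * 1e+11)
rate = 870000.0 / 5.000e+08
rate = 1.74e-03 m^3/s


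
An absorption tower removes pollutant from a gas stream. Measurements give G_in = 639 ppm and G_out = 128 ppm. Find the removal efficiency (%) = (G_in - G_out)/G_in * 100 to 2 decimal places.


Efficiency = (G_in - G_out) / G_in * 100%
Efficiency = (639 - 128) / 639 * 100
Efficiency = 511 / 639 * 100
Efficiency = 79.97%


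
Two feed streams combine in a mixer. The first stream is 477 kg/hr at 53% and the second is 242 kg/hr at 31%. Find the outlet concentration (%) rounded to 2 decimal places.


Mass balance on solute: F1*x1 + F2*x2 = F3*x3
F3 = F1 + F2 = 477 + 242 = 719 kg/hr
x3 = (F1*x1 + F2*x2)/F3
x3 = (477*0.53 + 242*0.31) / 719
x3 = 45.60%


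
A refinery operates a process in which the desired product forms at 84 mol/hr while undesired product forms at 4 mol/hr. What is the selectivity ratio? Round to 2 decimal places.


S = desired product rate / undesired product rate
S = 84 / 4
S = 21.00


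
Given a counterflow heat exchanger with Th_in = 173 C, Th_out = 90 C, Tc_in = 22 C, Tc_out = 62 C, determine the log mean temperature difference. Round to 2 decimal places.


dT1 = Th_in - Tc_out = 173 - 62 = 111
dT2 = Th_out - Tc_in = 90 - 22 = 68
LMTD = (dT1 - dT2) / ln(dT1/dT2)
LMTD = (111 - 68) / ln(111/68)
LMTD = 87.75 K


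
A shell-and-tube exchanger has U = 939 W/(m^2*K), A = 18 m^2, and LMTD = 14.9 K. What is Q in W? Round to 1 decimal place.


Q = U * A * LMTD
Q = 939 * 18 * 14.9
Q = 251839.8 W


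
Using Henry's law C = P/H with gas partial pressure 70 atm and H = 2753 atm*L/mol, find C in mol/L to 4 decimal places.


C = P / H
C = 70 / 2753
C = 0.0254 mol/L


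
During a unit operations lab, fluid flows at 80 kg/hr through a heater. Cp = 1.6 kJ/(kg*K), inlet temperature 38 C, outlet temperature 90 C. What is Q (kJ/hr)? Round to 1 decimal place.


Q = m_dot * Cp * (T2 - T1)
Q = 80 * 1.6 * (90 - 38)
Q = 80 * 1.6 * 52
Q = 6656.0 kJ/hr


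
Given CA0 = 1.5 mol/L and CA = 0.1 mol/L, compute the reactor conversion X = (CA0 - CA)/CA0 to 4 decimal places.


X = (CA0 - CA) / CA0
X = (1.5 - 0.1) / 1.5
X = 1.4 / 1.5
X = 0.9333


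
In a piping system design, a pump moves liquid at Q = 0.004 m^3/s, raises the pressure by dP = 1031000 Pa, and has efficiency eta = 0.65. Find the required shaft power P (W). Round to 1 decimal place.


P = Q * dP / eta
P = 0.004 * 1031000 / 0.65
P = 4124.0 / 0.65
P = 6344.6 W


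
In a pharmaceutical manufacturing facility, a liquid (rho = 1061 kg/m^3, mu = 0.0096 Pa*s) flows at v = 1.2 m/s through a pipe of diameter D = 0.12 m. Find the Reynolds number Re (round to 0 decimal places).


Re = rho * v * D / mu
Re = 1061 * 1.2 * 0.12 / 0.0096
Re = 152.784 / 0.0096
Re = 15915
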